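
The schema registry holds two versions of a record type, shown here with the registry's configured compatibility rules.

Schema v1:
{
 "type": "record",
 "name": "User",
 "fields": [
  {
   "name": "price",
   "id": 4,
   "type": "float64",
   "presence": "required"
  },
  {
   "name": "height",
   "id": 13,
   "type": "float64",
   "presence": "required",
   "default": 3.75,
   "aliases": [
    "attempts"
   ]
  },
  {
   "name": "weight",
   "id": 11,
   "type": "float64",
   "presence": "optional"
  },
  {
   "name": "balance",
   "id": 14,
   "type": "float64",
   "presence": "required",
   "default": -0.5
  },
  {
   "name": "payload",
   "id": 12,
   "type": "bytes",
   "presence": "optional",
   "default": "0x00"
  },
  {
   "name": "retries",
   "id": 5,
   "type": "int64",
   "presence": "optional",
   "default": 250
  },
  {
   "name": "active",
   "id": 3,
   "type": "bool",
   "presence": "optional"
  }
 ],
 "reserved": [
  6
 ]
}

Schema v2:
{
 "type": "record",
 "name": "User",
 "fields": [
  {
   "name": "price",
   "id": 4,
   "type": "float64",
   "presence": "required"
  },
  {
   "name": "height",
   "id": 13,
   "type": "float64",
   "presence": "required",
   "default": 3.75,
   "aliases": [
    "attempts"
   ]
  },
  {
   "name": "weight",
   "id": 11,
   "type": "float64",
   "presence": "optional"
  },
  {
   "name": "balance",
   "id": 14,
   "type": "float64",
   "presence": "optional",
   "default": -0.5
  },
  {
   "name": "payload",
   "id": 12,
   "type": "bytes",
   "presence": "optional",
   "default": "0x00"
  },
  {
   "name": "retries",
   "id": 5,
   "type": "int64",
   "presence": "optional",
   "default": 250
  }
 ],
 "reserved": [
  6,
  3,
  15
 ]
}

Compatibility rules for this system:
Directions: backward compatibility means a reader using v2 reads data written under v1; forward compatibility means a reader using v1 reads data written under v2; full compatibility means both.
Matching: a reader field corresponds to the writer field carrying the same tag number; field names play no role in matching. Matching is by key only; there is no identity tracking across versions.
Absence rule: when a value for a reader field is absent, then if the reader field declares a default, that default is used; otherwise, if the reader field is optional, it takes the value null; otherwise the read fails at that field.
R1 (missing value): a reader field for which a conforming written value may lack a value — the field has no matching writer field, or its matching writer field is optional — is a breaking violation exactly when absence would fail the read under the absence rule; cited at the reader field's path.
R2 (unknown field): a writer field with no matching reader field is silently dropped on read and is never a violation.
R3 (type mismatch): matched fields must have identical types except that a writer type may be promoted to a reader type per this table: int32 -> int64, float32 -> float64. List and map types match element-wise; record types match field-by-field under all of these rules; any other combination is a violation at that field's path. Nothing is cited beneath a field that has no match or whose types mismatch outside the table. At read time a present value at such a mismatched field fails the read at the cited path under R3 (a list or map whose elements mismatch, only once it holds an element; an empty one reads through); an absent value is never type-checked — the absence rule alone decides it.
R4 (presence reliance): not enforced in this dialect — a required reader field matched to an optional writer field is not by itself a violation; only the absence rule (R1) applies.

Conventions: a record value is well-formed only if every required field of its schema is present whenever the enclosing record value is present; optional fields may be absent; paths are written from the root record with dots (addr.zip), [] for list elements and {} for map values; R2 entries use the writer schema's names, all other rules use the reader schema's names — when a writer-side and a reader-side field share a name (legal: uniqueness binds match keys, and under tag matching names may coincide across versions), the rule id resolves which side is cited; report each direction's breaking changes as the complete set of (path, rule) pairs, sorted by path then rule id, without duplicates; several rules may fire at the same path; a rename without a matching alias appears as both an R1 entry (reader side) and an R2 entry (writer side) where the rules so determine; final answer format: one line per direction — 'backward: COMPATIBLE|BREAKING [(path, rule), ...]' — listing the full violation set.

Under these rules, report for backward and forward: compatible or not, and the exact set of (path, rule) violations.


backward: COMPATIBLE []; forward: COMPATIBLE []

in User below, arrows point writer -> reader
backward for User (reader v2, writer v1):
  price: float64 -> float64, writer required; from price
  height: float64 -> float64, writer required; from height
  weight: float64 -> float64, writer optional; from weight
  balance: float64 -> float64, writer required; from balance
  payload: bytes -> bytes, writer optional; from payload
  retries: int64 -> int64, writer optional; from retries
  writer field active has no reader counterpart
  => no violations; backward on User: COMPATIBLE
forward for User (reader v1, writer v2):
  price: float64 -> float64, writer required; from price
  height: float64 -> float64, writer required; from height
  weight: float64 -> float64, writer optional; from weight
  balance: float64 -> float64, writer optional; from balance
  payload: bytes -> bytes, writer optional; from payload
  retries: int64 -> int64, writer optional; from retries
  active has no writer counterpart
  => no violations; forward on User: COMPATIBLE


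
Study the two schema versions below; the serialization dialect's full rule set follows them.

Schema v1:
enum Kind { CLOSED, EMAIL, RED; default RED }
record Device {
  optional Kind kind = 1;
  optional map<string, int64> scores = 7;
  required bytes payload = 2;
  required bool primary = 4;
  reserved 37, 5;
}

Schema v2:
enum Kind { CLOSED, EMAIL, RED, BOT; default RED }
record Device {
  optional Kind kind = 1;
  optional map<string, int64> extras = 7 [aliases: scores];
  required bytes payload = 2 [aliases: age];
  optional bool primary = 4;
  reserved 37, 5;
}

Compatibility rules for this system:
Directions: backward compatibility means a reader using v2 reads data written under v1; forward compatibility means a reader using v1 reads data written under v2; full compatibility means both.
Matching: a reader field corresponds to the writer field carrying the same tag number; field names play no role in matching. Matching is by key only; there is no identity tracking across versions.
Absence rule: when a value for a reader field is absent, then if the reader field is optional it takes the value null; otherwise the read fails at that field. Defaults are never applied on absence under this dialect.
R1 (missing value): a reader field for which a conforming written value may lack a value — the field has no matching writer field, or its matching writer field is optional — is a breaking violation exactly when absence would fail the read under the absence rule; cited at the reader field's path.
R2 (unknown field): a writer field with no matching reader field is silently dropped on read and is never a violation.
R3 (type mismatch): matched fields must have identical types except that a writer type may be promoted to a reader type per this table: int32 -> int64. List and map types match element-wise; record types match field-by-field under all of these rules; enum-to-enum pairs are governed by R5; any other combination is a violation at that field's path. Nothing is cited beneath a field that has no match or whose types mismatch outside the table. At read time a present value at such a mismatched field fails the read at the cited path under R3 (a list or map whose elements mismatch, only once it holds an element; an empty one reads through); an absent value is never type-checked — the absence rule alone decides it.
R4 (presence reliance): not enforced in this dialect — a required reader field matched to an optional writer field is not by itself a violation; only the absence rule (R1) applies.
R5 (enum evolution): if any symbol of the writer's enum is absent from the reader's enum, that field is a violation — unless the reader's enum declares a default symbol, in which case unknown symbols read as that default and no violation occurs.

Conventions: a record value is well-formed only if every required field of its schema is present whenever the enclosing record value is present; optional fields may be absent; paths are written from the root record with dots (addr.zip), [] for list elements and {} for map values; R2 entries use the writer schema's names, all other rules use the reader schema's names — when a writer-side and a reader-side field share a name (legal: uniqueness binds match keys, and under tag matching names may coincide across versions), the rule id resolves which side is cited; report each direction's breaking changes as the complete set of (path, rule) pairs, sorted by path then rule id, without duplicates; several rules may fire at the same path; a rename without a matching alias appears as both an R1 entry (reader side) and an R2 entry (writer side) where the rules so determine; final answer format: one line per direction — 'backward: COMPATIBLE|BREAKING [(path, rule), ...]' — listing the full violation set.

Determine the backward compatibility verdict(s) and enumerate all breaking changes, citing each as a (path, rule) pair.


backward: COMPATIBLE []

arrows below run writer -> reader for Device
backward for Device (reader v2, writer v1):
  Kind -> Kind, writer optional: kind aligns to kind
  map<string, int64> -> map<string, int64>, writer optional: extras aligns to scores
  bytes -> bytes, writer required: payload aligns to payload
  bool -> bool, writer required: primary aligns to primary
  => backward verdict for Device: COMPATIBLE, no violations
the rest of the Device diff is inert for this question:
  field primary in record Device: required changed to optional -> affects forward compatibility only, which is not asked
  enum Kind (field kind in record Device): symbol BOT added -> inert for the asked Device verdict: nothing fires
  renamed field scores to extras in record Device (alias scores declared on the renamed field) -> inert for the asked Device verdict: nothing fires


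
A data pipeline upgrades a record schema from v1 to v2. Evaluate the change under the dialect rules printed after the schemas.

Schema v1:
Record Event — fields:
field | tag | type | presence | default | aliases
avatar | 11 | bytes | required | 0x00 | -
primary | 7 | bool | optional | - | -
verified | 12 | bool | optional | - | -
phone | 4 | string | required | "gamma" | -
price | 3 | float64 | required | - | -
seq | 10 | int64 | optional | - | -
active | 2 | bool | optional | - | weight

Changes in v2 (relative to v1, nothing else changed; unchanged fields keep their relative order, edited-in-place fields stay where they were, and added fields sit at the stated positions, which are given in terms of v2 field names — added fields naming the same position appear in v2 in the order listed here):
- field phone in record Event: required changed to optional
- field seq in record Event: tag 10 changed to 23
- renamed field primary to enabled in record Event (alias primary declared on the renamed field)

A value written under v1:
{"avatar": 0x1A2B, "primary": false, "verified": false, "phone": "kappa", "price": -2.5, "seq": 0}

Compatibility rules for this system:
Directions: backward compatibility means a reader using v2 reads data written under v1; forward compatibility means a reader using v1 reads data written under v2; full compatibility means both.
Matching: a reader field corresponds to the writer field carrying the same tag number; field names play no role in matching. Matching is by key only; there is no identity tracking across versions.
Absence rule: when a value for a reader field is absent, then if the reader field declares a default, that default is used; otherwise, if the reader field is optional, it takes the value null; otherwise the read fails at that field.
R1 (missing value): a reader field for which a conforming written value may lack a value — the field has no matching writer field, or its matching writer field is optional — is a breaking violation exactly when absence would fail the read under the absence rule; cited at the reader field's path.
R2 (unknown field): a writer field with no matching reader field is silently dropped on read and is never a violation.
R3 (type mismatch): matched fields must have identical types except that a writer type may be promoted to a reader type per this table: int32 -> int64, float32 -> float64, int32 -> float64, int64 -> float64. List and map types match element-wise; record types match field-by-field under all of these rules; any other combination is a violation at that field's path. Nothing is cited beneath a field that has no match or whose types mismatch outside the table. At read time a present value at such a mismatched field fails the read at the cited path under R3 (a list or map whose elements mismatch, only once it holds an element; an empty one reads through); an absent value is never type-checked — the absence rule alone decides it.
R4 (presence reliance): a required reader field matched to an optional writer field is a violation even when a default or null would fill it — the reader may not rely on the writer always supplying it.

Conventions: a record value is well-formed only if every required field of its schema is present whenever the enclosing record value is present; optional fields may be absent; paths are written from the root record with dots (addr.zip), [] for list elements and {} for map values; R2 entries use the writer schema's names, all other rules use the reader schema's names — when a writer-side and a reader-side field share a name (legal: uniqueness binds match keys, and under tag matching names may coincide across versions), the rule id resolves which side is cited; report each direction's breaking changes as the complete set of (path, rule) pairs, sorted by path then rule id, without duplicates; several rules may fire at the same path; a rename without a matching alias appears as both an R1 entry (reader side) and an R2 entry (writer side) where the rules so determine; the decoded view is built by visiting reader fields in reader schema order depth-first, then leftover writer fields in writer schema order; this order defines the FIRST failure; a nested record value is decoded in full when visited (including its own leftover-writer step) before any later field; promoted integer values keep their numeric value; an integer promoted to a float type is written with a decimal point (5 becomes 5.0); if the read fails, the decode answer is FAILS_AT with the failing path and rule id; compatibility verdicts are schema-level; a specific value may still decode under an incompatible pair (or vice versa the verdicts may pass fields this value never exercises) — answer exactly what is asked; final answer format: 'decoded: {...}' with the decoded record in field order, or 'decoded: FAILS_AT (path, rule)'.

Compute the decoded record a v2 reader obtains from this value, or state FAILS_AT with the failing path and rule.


decoded: {"avatar": 0x1A2B, "enabled": false, "verified": false, "phone": "kappa", "price": -2.5, "seq": null, "active": null}

in Event below, arrows point writer -> reader
decoding the Event value with the v2 reader:
  avatar := 0x1A2B
  enabled := false (from writer primary)
  verified := false
  phone := "kappa"
  price := -2.5
  seq := null (absent, optional -> null)
  active := null (absent, optional -> null)
  writer seq: unknown -> dropped
  => decoded: {"avatar": 0x1A2B, "enabled": false, "verified": false, "phone": "kappa", "price": -2.5, "seq": null, "active": null}
ruling out the remaining Event differences:
  field phone in record Event: required changed to optional -> matters for Event compatibility verdicts, not for this value's decode


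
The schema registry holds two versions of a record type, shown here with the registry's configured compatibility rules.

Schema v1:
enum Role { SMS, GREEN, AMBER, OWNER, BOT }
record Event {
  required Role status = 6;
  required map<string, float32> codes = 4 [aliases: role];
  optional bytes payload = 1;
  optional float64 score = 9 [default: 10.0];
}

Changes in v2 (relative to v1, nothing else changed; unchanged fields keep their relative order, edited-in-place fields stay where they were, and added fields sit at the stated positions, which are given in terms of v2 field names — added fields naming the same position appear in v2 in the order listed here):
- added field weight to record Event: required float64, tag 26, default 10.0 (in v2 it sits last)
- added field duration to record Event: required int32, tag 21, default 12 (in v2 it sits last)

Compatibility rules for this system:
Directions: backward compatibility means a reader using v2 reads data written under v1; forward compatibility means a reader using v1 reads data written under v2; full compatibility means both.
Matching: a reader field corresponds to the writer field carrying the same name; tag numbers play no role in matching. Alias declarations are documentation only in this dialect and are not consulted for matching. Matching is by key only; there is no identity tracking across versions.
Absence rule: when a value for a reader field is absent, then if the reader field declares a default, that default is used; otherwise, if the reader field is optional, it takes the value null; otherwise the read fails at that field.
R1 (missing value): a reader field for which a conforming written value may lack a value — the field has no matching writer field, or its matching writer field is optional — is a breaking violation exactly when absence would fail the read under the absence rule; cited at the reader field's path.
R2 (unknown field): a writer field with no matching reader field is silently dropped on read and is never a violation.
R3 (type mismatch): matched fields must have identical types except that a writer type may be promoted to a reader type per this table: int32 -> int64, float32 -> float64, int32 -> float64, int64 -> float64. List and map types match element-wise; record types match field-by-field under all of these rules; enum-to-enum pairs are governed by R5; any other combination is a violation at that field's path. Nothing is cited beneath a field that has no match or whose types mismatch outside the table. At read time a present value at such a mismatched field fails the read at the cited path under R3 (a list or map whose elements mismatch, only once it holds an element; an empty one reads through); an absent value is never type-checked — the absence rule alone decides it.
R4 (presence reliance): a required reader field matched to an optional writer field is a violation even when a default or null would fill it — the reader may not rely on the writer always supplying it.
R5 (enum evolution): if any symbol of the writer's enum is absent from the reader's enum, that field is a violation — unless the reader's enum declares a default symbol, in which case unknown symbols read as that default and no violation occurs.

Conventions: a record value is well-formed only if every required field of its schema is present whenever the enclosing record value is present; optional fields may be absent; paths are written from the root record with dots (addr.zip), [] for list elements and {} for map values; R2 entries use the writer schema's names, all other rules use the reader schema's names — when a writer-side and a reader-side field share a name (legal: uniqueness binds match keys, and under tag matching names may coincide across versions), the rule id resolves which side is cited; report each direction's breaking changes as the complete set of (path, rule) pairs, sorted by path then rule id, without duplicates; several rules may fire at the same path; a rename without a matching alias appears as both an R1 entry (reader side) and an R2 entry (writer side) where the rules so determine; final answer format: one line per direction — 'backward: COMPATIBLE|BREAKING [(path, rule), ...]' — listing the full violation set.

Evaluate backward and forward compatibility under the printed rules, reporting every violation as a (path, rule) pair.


each type pair in Event: writer, then reader
backward analysis of Event with v2 as reader and v1 as writer:
  Role -> Role, writer required: status aligns to status
  map<string, float32> -> map<string, float32>, writer required: codes aligns to codes
  bytes -> bytes, writer optional: payload aligns to payload
  float64 -> float64, writer optional: score aligns to score
  no writer field matches reader weight
  no writer field matches reader duration
  => no violations; backward on Event: COMPATIBLE
forward analysis of Event with v1 as reader and v2 as writer:
  Role -> Role, writer required: status aligns to status
  map<string, float32> -> map<string, float32>, writer required: codes aligns to codes
  bytes -> bytes, writer optional: payload aligns to payload
  float64 -> float64, writer optional: score aligns to score
  writer weight: unknown to reader
  writer duration: unknown to reader
  => no violations; forward on Event: COMPATIBLE

backward: COMPATIBLE []; forward: COMPATIBLE []


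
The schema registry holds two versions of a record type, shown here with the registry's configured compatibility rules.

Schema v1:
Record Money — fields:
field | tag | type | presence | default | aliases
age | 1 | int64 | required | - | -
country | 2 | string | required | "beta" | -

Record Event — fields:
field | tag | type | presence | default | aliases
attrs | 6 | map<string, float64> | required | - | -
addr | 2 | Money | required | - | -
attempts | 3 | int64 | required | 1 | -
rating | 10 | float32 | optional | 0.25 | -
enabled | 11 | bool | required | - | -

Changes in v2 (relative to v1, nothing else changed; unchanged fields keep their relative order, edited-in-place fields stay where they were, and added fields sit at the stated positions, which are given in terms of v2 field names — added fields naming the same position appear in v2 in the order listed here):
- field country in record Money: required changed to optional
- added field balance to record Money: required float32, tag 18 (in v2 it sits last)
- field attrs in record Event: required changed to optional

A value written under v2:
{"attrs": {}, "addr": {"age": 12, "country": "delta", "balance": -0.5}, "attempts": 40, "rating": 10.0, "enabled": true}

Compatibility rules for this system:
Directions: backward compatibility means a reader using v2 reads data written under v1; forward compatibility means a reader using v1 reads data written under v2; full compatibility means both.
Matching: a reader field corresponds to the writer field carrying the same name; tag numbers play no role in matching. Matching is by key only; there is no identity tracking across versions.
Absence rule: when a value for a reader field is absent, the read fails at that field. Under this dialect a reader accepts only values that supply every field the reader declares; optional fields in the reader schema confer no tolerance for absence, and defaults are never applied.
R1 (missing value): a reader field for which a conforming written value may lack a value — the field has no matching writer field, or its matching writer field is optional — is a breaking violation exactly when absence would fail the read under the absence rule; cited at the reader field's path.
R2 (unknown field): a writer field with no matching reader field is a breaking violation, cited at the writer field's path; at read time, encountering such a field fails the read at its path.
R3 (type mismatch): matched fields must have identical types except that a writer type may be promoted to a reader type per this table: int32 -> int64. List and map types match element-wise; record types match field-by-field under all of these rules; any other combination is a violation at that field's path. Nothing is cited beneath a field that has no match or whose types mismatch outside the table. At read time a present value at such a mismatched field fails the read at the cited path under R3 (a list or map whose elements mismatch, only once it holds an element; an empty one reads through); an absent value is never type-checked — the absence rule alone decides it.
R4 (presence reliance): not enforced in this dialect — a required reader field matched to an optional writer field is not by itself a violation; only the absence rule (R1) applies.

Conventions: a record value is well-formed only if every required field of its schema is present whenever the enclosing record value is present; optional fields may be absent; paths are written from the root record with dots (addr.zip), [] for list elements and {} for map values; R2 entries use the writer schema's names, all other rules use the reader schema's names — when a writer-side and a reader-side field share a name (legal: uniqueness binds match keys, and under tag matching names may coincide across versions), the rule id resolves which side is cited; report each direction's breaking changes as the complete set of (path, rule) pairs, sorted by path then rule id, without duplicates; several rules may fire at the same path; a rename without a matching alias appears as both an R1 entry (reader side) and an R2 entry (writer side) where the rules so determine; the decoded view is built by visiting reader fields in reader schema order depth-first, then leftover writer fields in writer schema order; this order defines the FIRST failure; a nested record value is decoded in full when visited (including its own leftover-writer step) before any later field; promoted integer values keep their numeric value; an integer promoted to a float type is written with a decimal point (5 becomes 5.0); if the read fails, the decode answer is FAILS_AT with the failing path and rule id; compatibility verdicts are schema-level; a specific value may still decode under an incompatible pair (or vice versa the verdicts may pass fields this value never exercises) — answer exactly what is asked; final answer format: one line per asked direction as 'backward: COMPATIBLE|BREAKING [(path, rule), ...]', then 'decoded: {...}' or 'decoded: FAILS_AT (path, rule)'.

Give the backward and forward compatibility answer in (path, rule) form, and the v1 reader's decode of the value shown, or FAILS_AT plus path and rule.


backward: BREAKING [(addr.balance, R1), (rating, R1)]; forward: BREAKING [(addr.balance, R2), (addr.country, R1), (attrs, R1), (rating, R1)]; decoded: FAILS_AT (addr.balance, R2)

the writer's type comes first in each Event pair
backward on Event — v2 reading data written by v1:
  attrs <- attrs (map<string, float64> -> map<string, float64>, writer required)
  addr <- addr (Money -> Money, writer required)
  attempts <- attempts (int64 -> int64, writer required)
  rating <- rating (float32 -> float32, writer optional)
  enabled <- enabled (bool -> bool, writer required)
  addr.age <- addr.age (int64 -> int64, writer required)
  addr.country <- addr.country (string -> string, writer required)
  addr.balance: no writer match
  R1 fires at addr.balance
  R1 fires at rating
  backward on Event therefore BREAKING (2)
forward on Event — v1 reading data written by v2:
  attrs <- attrs (map<string, float64> -> map<string, float64>, writer optional)
  addr <- addr (Money -> Money, writer required)
  attempts <- attempts (int64 -> int64, writer required)
  rating <- rating (float32 -> float32, writer optional)
  enabled <- enabled (bool -> bool, writer required)
  addr.age <- addr.age (int64 -> int64, writer required)
  addr.country <- addr.country (string -> string, writer optional)
  leftover writer field: addr.balance
  R2 fires at addr.balance
  R1 fires at addr.country
  R1 fires at attrs
  R1 fires at rating
  forward on Event therefore BREAKING (4)
migrating the Event value to v1:
  attrs := {}
  addr.age := 12
  addr.country := "delta"
  read fails at addr.balance under R2 (unknown field)
  => FAILS_AT (addr.balance, R2)


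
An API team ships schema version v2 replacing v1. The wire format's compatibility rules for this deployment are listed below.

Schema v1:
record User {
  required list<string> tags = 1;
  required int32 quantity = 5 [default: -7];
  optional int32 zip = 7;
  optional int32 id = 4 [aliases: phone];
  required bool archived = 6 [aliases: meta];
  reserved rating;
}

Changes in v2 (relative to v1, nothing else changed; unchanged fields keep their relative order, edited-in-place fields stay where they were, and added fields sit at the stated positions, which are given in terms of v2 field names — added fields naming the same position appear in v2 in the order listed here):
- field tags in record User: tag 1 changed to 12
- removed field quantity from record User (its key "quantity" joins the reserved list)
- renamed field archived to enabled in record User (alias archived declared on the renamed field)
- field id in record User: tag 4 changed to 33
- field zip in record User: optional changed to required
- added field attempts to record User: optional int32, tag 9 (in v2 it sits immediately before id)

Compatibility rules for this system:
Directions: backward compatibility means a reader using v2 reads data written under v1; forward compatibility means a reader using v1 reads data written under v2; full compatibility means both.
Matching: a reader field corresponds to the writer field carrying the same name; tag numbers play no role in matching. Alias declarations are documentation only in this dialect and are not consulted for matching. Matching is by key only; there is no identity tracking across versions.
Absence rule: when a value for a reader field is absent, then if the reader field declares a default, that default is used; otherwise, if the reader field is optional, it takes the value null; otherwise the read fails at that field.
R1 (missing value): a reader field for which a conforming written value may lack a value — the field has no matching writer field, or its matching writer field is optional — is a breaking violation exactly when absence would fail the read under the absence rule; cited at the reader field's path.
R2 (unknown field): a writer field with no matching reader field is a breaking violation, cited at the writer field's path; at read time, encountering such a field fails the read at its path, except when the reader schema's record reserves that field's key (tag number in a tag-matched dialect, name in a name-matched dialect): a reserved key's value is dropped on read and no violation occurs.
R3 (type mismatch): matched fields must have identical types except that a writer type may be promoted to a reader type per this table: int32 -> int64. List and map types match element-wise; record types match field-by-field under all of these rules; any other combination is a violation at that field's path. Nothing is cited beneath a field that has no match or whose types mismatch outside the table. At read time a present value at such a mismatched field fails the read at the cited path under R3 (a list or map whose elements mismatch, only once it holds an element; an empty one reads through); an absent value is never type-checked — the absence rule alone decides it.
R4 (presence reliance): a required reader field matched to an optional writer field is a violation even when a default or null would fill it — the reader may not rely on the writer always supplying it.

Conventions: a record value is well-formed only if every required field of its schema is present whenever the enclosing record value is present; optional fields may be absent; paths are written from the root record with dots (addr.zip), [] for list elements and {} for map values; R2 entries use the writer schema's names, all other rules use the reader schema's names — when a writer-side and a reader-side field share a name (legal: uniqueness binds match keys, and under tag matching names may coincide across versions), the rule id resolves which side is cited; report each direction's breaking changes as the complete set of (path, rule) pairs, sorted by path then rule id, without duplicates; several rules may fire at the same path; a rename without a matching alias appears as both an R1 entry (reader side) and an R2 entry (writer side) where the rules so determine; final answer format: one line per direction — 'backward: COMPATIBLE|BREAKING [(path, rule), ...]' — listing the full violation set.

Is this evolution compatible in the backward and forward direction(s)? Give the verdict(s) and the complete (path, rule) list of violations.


each type pair in User: writer, then reader
backward on User — v2 reading data written by v1:
  tags <- tags (list<string> -> list<string>, writer required)
  zip <- zip (int32 -> int32, writer optional)
  no writer field matches reader attempts
  id <- id (int32 -> int32, writer optional)
  no writer field matches reader enabled
  leftover writer field: quantity
  leftover writer field: archived
  violation R2 at archived
  violation R1 at enabled
  violation R1 at zip
  violation R4 at zip
  => backward: BREAKING (4)
forward on User — v1 reading data written by v2:
  tags <- tags (list<string> -> list<string>, writer required)
  no writer field matches reader quantity
  zip <- zip (int32 -> int32, writer required)
  id <- id (int32 -> int32, writer optional)
  no writer field matches reader archived
  leftover writer field: attempts
  leftover writer field: enabled
  violation R1 at archived
  violation R2 at attempts
  violation R2 at enabled
  => forward: BREAKING (3)

backward: BREAKING [(archived, R2), (enabled, R1), (zip, R1), (zip, R4)]; forward: BREAKING [(archived, R1), (attempts, R2), (enabled, R2)]


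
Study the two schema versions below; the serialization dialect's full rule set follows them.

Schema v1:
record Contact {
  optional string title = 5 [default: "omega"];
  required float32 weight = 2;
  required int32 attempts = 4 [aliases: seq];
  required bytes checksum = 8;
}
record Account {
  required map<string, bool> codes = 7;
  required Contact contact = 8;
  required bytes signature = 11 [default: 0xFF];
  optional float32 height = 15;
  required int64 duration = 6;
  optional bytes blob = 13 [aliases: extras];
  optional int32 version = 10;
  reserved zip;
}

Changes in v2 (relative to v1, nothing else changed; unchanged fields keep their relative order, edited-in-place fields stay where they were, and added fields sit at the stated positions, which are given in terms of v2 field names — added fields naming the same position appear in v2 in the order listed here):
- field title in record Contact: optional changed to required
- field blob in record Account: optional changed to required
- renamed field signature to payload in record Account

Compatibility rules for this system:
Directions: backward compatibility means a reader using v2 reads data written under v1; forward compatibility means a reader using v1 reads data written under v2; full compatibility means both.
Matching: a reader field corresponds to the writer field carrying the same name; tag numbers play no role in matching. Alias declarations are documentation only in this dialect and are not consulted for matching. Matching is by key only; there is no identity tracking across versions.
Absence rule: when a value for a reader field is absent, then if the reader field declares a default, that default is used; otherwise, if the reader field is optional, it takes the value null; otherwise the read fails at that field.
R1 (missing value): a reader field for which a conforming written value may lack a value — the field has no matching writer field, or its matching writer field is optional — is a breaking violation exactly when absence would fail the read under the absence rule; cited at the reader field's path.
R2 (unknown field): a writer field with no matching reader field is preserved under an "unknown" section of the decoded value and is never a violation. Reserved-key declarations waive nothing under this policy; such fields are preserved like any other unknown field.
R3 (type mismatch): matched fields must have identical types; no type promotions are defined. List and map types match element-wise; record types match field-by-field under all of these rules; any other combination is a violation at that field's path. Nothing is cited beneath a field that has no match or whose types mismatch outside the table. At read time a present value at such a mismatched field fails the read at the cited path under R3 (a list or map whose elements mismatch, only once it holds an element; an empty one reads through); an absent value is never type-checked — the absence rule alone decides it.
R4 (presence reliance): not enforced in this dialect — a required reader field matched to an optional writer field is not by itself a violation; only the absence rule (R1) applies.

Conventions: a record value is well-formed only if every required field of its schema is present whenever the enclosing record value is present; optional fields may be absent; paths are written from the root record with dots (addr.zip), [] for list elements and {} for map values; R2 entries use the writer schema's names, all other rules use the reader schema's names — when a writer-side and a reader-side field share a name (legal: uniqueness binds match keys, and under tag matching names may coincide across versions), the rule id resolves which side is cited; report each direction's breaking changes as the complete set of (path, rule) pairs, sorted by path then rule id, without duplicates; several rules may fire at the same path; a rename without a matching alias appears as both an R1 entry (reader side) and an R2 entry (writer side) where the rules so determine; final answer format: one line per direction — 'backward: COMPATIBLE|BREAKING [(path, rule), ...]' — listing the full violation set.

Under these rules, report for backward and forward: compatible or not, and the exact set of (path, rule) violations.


arrows below run writer -> reader for Account
backward on Account — v2 reading data written by v1:
  writer required, map<string, bool> -> map<string, bool>: reader codes maps from writer codes
  writer required, Contact -> Contact: reader contact maps from writer contact
  no writer field matches reader payload
  writer optional, float32 -> float32: reader height maps from writer height
  writer required, int64 -> int64: reader duration maps from writer duration
  writer optional, bytes -> bytes: reader blob maps from writer blob
  writer optional, int32 -> int32: reader version maps from writer version
  leftover writer field: signature
  writer optional, string -> string: reader contact.title maps from writer contact.title
  writer required, float32 -> float32: reader contact.weight maps from writer contact.weight
  writer required, int32 -> int32: reader contact.attempts maps from writer contact.attempts
  writer required, bytes -> bytes: reader contact.checksum maps from writer contact.checksum
  rule R1 violated at blob
  => 1 violation(s): backward is BREAKING for Account
forward on Account — v1 reading data written by v2:
  writer required, map<string, bool> -> map<string, bool>: reader codes maps from writer codes
  writer required, Contact -> Contact: reader contact maps from writer contact
  no writer field matches reader signature
  writer optional, float32 -> float32: reader height maps from writer height
  writer required, int64 -> int64: reader duration maps from writer duration
  writer required, bytes -> bytes: reader blob maps from writer blob
  writer optional, int32 -> int32: reader version maps from writer version
  leftover writer field: payload
  writer required, string -> string: reader contact.title maps from writer contact.title
  writer required, float32 -> float32: reader contact.weight maps from writer contact.weight
  writer required, int32 -> int32: reader contact.attempts maps from writer contact.attempts
  writer required, bytes -> bytes: reader contact.checksum maps from writer contact.checksum
  => forward: COMPATIBLE

backward: BREAKING [(blob, R1)]; forward: COMPATIBLE []
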